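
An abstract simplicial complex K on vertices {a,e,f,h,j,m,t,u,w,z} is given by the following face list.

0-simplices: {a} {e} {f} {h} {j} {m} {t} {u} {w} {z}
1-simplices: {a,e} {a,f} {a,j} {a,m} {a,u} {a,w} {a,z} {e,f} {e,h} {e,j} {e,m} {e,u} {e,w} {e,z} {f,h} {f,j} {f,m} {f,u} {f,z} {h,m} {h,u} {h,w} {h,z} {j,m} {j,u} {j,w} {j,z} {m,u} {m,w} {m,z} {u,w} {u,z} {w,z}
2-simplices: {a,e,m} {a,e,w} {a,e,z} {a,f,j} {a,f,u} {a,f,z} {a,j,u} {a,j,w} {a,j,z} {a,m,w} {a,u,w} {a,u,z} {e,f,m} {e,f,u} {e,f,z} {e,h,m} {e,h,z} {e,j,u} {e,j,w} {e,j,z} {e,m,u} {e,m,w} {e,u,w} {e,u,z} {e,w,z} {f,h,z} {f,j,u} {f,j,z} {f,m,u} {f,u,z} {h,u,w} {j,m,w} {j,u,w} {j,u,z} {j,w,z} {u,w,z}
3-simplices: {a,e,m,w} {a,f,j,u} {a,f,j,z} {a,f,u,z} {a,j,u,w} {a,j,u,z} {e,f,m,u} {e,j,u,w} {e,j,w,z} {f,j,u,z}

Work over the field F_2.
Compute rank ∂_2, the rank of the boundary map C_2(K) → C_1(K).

rank∂_2=23

n_0=10 n_1=33 n_2=36 n_3=10  [Z2]
∂1: piv[ae,af,aj,am,au,aw,az,eh] rk=8  ker:ef,ej,em,eu,ew,ez,fh,fj,fm,fu,fz,hm,hu,hw,hz,jm,ju,jw,jz,mu,mw,mz,uw,uz,wz
∂2: piv[aem,aew,aez,afj,afu,afz,aju,ajw,ajz,amw,auw,auz,efm,efu,efz,ehm,ehz,eju,emu,ewz,fhz,huw,jmw] rk=23  ker:ejw,ejz,emw,euw,euz,fju,fjz,fmu,fuz,juw,juz,jwz,uwz
∂3: piv[aemw,afju,afjz,afuz,ajuw,ajuz,efmu,ejuw,ejwz] rk=9  ker:fjuz
rk∂_2=23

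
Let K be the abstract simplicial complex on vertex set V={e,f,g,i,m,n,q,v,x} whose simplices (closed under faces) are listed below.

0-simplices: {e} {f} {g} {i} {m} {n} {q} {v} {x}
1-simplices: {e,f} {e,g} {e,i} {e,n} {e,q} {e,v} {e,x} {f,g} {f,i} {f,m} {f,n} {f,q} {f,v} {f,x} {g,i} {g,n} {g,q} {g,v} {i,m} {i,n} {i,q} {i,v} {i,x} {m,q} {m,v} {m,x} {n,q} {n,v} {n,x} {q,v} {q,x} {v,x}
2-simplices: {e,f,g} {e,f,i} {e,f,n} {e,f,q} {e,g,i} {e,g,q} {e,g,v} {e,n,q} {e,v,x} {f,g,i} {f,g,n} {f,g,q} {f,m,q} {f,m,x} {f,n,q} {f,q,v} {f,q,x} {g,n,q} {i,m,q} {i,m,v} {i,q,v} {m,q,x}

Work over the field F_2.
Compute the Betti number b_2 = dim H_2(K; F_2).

b_2=5

n_0=9 n_1=32 n_2=22  [Z2]
∂1: piv[ef,eg,ei,en,eq,ev,ex,fm] rk=8  ker:fg,fi,fn,fq,fv,fx,gi,gn,gq,gv,im,in,iq,iv,ix,mq,mv,mx,nq,nv,nx,qv,qx,vx
∂2: piv[efg,efi,efn,efq,egi,egq,egv,enq,evx,fgn,fmq,fmx,fqv,fqx,imq,imv,iqv] rk=17  ker:fgi,fgq,fnq,gnq,mqx
b_2=(22−17)−0=5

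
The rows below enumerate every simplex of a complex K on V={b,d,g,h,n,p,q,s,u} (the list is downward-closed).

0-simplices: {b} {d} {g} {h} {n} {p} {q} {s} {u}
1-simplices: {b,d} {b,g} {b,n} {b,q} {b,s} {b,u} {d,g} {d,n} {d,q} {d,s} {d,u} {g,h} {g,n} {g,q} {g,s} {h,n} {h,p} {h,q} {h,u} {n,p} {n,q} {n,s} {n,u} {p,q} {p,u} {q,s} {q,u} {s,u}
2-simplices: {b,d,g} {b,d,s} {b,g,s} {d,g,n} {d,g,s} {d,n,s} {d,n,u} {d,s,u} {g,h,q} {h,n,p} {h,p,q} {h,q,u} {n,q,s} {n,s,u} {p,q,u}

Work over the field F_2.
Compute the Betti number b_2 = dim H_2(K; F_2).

n_0=9 n_1=28 n_2=15  [Z2]
∂1: piv[bd,bg,bn,bq,bs,bu,gh,hp] rk=8  ker:dg,dn,dq,ds,du,gn,gq,gs,hn,hq,hu,np,nq,ns,nu,pq,pu,qs,qu,su
∂2: piv[bdg,bds,bgs,dgn,dns,dnu,dsu,ghq,hnp,hpq,hqu,nqs,pqu] rk=13  ker:dgs,nsu
b_2=(15−13)−0=2

b_2=2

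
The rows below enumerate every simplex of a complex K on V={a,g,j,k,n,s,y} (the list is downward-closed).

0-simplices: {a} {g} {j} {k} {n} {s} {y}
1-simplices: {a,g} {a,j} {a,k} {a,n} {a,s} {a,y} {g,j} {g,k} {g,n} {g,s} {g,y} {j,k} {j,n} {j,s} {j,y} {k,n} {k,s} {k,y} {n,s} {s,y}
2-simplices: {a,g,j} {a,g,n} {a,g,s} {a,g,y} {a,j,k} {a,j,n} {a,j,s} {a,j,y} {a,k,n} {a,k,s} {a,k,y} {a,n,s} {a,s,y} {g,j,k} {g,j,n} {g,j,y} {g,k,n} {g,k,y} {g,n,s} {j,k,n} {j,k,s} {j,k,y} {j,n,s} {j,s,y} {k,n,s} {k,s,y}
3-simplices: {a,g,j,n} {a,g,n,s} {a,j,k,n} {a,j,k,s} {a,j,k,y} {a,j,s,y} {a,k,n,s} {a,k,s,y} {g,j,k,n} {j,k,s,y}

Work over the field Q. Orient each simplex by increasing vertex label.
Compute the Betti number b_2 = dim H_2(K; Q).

b_2=3

n_0=7 n_1=20 n_2=26 n_3=10  [Q]
∂1: piv[ag,aj,ak,an,as,ay] rk=6  ker:gj,gk,gn,gs,gy,jk,jn,js,jy,kn,ks,ky,ns,sy
∂2: piv[agj,agn,ags,agy,ajk,ajn,ajs,ajy,akn,aks,aky,ans,asy,gjk] rk=14  ker:gjn,gjy,gkn,gky,gns,jkn,jks,jky,jns,jsy,kns,ksy
∂3: piv[agjn,agns,ajkn,ajks,ajky,ajsy,akns,aksy,gjkn] rk=9  ker:jksy
b_2=(26−14)−9=3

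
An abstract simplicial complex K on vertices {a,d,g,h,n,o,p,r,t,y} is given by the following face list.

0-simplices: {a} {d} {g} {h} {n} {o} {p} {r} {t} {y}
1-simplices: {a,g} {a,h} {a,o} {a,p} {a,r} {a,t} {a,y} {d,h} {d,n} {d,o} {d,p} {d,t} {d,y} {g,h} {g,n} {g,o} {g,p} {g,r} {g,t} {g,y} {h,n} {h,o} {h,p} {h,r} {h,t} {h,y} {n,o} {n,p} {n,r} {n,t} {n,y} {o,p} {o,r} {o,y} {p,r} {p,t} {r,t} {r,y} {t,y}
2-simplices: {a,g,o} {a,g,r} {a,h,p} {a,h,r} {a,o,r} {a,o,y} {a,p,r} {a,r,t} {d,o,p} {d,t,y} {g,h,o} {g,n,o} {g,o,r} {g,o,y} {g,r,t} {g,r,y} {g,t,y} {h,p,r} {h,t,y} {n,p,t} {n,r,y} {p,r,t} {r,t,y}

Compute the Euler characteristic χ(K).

χ(K)=-6

n_0=10 n_1=39 n_2=23
χ=+10−39+23=-6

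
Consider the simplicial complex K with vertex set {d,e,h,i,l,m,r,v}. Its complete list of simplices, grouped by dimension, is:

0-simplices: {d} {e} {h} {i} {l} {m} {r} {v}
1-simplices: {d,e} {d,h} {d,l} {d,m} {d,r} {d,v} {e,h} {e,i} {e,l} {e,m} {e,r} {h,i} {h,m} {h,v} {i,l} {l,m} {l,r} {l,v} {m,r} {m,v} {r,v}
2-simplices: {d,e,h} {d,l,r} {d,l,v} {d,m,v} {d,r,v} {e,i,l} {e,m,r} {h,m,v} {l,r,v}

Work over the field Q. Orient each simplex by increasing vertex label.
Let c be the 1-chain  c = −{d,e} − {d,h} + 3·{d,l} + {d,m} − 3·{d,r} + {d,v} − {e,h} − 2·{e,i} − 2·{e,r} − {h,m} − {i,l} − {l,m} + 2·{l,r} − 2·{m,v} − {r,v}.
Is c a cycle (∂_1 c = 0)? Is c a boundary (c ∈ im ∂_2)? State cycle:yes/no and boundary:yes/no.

n_0=8 n_1=21 n_2=9  [Q]
∂1: piv[de,dh,dl,dm,dr,dv,ei] rk=7  ker:eh,el,em,er,hi,hm,hv,il,lm,lr,lv,mr,mv,rv
∂2: piv[deh,dlr,dlv,dmv,drv,eil,emr,hmv] rk=8  ker:lrv
∂1c = 4·{e} − {h} − {i} + {l} + {m} − 2·{r} − 2·{v}

cycle:no boundary:no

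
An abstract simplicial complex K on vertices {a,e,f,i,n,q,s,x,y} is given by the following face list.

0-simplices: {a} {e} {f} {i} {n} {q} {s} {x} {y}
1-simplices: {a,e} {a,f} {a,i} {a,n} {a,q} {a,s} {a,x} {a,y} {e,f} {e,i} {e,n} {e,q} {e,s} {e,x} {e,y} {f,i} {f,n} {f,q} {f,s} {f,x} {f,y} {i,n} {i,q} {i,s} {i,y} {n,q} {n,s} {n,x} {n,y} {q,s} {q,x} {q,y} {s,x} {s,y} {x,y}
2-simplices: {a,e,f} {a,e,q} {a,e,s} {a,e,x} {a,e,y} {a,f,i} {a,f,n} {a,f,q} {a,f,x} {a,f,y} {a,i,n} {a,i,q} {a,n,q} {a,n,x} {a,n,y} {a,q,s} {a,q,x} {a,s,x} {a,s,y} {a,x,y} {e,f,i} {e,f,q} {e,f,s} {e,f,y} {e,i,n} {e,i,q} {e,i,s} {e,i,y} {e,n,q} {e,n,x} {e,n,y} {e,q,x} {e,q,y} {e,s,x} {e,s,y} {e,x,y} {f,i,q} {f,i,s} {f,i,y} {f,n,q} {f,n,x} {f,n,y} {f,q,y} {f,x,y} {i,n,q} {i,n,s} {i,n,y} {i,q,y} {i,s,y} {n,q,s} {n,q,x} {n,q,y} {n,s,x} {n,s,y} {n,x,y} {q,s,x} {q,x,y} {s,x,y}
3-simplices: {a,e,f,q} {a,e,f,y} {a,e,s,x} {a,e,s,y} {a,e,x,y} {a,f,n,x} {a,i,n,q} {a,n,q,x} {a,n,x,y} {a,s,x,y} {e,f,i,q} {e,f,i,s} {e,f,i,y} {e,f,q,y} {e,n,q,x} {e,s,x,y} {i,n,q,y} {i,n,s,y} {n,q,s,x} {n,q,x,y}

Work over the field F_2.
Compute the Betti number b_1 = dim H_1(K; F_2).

n_0=9 n_1=35 n_2=58 n_3=20  [Z2]
∂1: piv[ae,af,ai,an,aq,as,ax,ay] rk=8  ker:ef,ei,en,eq,es,ex,ey,fi,fn,fq,fs,fx,fy,in,iq,is,iy,nq,ns,nx,ny,qs,qx,qy,sx,sy,xy
∂2: piv[aef,aeq,aes,aex,aey,afi,afn,afq,afx,afy,ain,aiq,anq,anx,any,aqs,aqx,asx,asy,axy,efi,efs,ein,eis,eiy,eqy,ins] rk=27  ker:efq,efy,eiq,enq,enx,eny,eqx,esx,esy,exy,fiq,fis,fiy,fnq,fnx,fny,fqy,fxy,inq,iny,iqy,isy,nqs,nqx,nqy,nsx,nsy,nxy,qsx,qxy,sxy
∂3: piv[aefq,aefy,aesx,aesy,aexy,afnx,ainq,anqx,anxy,asxy,efiq,efis,efiy,efqy,enqx,inqy,insy,nqsx,nqxy] rk=19  ker:esxy
b_1=(35−8)−27=0

b_1=0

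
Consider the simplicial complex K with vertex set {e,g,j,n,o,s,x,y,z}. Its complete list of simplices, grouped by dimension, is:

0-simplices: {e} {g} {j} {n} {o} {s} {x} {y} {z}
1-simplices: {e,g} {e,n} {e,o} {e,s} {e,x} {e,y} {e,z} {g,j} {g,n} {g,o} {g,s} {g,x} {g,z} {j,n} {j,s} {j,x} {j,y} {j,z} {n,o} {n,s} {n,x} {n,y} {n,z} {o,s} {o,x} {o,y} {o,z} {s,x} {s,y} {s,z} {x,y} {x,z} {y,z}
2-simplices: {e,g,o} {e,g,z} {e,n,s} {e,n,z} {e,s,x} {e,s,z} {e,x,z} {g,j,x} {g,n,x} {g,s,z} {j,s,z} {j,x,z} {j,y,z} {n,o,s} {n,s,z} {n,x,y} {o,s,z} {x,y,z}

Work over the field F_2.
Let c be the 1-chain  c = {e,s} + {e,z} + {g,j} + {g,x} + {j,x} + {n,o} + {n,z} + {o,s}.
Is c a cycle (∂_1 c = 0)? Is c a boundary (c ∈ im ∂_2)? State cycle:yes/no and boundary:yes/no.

cycle:yes boundary:yes

n_0=9 n_1=33 n_2=18  [Z2]
∂1: piv[eg,en,eo,es,ex,ey,ez,gj] rk=8  ker:gn,go,gs,gx,gz,jn,js,jx,jy,jz,no,ns,nx,ny,nz,os,ox,oy,oz,sx,sy,sz,xy,xz,yz
∂2: piv[ego,egz,ens,enz,esx,esz,exz,gjx,gnx,gsz,jsz,jxz,jyz,nos,nxy,osz,xyz] rk=17  ker:nsz
∂1c = 0
c vs im∂2: reduces to 0 ⇒ boundary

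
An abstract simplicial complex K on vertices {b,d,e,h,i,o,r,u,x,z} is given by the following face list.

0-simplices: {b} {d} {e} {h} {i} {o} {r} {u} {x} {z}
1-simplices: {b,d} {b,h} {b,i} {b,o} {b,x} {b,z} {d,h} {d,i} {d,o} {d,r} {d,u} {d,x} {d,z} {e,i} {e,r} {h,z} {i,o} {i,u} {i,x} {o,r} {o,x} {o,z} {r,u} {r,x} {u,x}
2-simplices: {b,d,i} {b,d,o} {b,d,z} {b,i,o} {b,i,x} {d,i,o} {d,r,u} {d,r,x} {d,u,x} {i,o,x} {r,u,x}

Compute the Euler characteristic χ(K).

n_0=10 n_1=25 n_2=11
χ=+10−25+11=-4

χ(K)=-4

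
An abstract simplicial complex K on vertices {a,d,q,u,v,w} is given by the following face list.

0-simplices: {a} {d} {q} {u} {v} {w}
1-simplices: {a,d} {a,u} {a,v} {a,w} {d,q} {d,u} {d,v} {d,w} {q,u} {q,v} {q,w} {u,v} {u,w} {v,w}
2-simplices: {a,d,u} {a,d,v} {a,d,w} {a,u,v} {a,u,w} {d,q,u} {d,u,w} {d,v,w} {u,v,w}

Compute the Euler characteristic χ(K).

n_0=6 n_1=14 n_2=9
χ=+6−14+9=1

χ(K)=1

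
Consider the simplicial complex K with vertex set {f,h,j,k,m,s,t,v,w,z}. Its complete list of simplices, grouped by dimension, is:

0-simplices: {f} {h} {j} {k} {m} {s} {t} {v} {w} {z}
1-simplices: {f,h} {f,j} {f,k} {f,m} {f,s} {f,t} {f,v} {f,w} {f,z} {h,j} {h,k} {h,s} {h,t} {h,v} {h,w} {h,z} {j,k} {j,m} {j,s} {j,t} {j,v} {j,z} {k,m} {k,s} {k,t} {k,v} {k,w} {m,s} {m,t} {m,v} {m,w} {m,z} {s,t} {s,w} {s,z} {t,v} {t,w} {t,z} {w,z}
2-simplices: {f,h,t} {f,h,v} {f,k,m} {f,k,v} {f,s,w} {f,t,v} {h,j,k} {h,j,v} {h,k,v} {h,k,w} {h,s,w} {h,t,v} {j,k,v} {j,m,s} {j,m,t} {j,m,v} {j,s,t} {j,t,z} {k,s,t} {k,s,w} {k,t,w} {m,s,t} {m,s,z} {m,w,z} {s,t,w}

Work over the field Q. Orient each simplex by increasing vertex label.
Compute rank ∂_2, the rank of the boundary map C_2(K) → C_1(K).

n_0=10 n_1=39 n_2=25  [Q]
∂1: piv[fh,fj,fk,fm,fs,ft,fv,fw,fz] rk=9  ker:hj,hk,hs,ht,hv,hw,hz,jk,jm,js,jt,jv,jz,km,ks,kt,kv,kw,ms,mt,mv,mw,mz,st,sw,sz,tv,tw,tz,wz
∂2: piv[fht,fhv,fkm,fkv,fsw,ftv,hjk,hjv,hkv,hkw,hsw,jms,jmt,jmv,jst,jtz,kst,ksw,ktw,msz,mwz] rk=21  ker:htv,jkv,mst,stw
rk∂_2=21

rank∂_2=21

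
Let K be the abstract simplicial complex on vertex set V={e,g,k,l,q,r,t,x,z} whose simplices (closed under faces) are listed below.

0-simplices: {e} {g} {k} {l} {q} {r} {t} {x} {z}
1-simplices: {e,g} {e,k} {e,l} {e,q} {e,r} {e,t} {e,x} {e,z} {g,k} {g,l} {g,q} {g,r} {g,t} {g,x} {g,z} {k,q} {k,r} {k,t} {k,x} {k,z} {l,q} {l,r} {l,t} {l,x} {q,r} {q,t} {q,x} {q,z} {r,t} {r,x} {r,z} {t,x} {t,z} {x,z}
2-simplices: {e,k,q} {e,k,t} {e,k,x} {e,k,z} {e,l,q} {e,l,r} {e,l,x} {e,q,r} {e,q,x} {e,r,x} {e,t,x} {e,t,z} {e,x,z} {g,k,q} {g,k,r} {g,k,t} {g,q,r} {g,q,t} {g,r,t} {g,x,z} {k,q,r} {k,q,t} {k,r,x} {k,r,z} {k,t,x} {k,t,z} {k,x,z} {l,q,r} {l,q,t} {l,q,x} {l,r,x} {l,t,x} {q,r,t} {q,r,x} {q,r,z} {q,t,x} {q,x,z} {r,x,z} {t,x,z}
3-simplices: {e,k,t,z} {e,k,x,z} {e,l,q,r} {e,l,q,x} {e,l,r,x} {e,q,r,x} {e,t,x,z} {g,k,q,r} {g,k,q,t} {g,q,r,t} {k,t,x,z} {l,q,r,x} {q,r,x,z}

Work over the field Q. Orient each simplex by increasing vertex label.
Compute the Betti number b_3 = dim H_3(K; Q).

b_3=1

n_0=9 n_1=34 n_2=39 n_3=13  [Q]
∂1: piv[eg,ek,el,eq,er,et,ex,ez] rk=8  ker:gk,gl,gq,gr,gt,gx,gz,kq,kr,kt,kx,kz,lq,lr,lt,lx,qr,qt,qx,qz,rt,rx,rz,tx,tz,xz
∂2: piv[ekq,ekt,ekx,ekz,elq,elr,elx,eqr,eqx,erx,etx,etz,exz,gkq,gkr,gkt,gqr,gqt,grt,gxz,krz,lqt,qrz] rk=23  ker:kqr,kqt,krx,ktx,ktz,kxz,lqr,lqx,lrx,ltx,qrt,qrx,qtx,qxz,rxz,txz
∂3: piv[ektz,ekxz,elqr,elqx,elrx,eqrx,etxz,gkqr,gkqt,gqrt,ktxz,qrxz] rk=12  ker:lqrx
b_3=(13−12)−0=1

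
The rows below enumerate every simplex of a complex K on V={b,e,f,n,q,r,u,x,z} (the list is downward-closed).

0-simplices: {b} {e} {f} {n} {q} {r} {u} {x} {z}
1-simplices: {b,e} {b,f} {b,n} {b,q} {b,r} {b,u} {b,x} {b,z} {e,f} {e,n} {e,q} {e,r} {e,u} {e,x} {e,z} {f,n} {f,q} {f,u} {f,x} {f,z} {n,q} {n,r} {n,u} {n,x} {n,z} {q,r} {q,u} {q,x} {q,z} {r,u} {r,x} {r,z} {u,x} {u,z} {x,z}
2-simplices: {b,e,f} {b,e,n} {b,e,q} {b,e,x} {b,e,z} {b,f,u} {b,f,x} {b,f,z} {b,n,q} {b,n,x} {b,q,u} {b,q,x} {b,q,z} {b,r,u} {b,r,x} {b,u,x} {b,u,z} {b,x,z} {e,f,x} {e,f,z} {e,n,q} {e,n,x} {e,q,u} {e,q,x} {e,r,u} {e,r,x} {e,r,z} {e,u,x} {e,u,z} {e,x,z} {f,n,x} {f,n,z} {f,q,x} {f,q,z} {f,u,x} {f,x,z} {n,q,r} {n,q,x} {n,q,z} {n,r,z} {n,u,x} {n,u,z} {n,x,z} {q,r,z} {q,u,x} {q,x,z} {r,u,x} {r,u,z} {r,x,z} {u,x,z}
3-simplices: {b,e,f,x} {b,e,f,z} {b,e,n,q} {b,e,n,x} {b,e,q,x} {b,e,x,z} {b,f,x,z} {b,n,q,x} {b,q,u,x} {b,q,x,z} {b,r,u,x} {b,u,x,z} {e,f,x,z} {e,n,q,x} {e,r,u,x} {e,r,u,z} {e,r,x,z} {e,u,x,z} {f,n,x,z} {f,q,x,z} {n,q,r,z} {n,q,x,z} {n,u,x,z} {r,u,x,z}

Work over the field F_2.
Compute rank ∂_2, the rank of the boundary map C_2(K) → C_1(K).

n_0=9 n_1=35 n_2=50 n_3=24  [Z2]
∂1: piv[be,bf,bn,bq,br,bu,bx,bz] rk=8  ker:ef,en,eq,er,eu,ex,ez,fn,fq,fu,fx,fz,nq,nr,nu,nx,nz,qr,qu,qx,qz,ru,rx,rz,ux,uz,xz
∂2: piv[bef,ben,beq,bex,bez,bfu,bfx,bfz,bnq,bnx,bqu,bqx,bqz,bru,brx,bux,buz,bxz,equ,eru,erz,fnx,fnz,fqx,nqr,nrz,nux] rk=27  ker:efx,efz,enq,enx,eqx,erx,eux,euz,exz,fqz,fux,fxz,nqx,nqz,nuz,nxz,qrz,qux,qxz,rux,ruz,rxz,uxz
∂3: piv[befx,befz,benq,benx,beqx,bexz,bfxz,bnqx,bqux,bqxz,brux,buxz,erux,eruz,erxz,euxz,fnxz,fqxz,nqrz,nqxz,nuxz] rk=21  ker:efxz,enqx,ruxz
rk∂_2=27

rank∂_2=27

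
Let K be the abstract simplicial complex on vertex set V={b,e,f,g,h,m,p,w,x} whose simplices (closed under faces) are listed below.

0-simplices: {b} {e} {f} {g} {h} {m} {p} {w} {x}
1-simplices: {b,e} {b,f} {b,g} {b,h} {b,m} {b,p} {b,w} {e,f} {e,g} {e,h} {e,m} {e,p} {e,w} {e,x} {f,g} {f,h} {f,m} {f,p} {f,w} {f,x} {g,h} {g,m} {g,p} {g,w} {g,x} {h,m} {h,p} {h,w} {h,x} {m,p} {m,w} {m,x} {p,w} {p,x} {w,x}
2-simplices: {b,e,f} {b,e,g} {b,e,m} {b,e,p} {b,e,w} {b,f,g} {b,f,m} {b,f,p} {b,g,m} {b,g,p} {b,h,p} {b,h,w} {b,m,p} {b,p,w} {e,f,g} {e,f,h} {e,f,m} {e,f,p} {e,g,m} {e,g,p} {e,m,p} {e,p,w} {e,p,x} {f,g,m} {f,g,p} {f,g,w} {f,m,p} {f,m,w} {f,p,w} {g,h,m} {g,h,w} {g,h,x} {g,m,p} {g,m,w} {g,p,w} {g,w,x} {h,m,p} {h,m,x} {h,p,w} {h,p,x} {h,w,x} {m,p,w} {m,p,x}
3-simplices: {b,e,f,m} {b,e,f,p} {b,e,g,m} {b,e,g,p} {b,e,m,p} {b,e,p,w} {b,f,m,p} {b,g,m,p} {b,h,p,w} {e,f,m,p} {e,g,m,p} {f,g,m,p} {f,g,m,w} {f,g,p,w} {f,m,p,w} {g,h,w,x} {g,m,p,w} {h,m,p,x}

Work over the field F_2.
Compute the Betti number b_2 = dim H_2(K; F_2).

b_2=3

n_0=9 n_1=35 n_2=43 n_3=18  [Z2]
∂1: piv[be,bf,bg,bh,bm,bp,bw,ex] rk=8  ker:ef,eg,eh,em,ep,ew,fg,fh,fm,fp,fw,fx,gh,gm,gp,gw,gx,hm,hp,hw,hx,mp,mw,mx,pw,px,wx
∂2: piv[bef,beg,bem,bep,bew,bfg,bfm,bfp,bgm,bgp,bhp,bhw,bmp,bpw,efh,epx,fgw,fmw,fpw,ghm,ghw,ghx,gwx,hmx,hpx] rk=25  ker:efg,efm,efp,egm,egp,emp,epw,fgm,fgp,fmp,gmp,gmw,gpw,hmp,hpw,hwx,mpw,mpx
∂3: piv[befm,befp,begm,begp,bemp,bepw,bfmp,bgmp,bhpw,fgmp,fgmw,fgpw,fmpw,ghwx,hmpx] rk=15  ker:efmp,egmp,gmpw
b_2=(43−25)−15=3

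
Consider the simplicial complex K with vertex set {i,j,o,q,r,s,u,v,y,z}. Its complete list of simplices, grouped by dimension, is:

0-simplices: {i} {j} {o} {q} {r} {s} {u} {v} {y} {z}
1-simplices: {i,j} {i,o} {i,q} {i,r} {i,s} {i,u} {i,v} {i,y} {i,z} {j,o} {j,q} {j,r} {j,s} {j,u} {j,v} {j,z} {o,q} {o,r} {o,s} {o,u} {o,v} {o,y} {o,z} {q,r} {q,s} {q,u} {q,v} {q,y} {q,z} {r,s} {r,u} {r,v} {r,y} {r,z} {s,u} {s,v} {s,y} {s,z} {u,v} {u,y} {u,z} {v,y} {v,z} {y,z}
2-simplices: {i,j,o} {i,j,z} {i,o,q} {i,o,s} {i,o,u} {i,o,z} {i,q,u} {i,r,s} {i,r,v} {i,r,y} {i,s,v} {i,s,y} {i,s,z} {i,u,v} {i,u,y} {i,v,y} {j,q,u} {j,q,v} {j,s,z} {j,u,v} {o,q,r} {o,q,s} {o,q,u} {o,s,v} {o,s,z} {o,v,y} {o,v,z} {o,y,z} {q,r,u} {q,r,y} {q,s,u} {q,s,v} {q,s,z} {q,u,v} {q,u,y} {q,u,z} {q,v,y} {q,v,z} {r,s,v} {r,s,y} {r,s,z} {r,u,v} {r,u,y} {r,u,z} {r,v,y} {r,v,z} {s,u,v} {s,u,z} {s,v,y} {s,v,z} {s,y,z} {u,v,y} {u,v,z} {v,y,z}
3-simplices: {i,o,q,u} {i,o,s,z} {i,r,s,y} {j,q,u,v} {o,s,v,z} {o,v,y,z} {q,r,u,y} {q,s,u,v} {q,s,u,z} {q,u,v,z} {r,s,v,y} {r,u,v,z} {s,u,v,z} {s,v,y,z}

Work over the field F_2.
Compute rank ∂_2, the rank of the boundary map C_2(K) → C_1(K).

rank∂_2=33

n_0=10 n_1=44 n_2=54 n_3=14  [Z2]
∂1: piv[ij,io,iq,ir,is,iu,iv,iy,iz] rk=9  ker:jo,jq,jr,js,ju,jv,jz,oq,or,os,ou,ov,oy,oz,qr,qs,qu,qv,qy,qz,rs,ru,rv,ry,rz,su,sv,sy,sz,uv,uy,uz,vy,vz,yz
∂2: piv[ijo,ijz,ioq,ios,iou,ioz,iqu,irs,irv,iry,isv,isy,isz,iuv,iuy,ivy,jqu,jqv,jsz,juv,oqr,oqs,osv,ovy,ovz,oyz,qru,qry,qsu,qsz,quy,quz,rsz] rk=33  ker:oqu,osz,qsv,quv,qvy,qvz,rsv,rsy,ruv,ruy,ruz,rvy,rvz,suv,suz,svy,svz,syz,uvy,uvz,vyz
∂3: piv[ioqu,iosz,irsy,jquv,osvz,ovyz,qruy,qsuv,qsuz,quvz,rsvy,ruvz,suvz,svyz] rk=14
rk∂_2=33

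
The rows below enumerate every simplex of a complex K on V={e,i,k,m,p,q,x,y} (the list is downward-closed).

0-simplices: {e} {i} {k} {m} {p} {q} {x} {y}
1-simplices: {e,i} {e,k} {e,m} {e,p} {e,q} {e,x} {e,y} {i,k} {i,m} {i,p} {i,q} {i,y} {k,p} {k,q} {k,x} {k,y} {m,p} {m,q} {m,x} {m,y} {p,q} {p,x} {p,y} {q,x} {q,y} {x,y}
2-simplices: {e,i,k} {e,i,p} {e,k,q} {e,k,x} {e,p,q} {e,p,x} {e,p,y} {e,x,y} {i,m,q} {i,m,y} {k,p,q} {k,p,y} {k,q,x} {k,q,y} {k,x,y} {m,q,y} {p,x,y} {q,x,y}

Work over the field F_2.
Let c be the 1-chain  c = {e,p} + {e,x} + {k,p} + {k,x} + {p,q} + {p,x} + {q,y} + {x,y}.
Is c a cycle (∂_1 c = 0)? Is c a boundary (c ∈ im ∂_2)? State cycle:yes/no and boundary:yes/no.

cycle:yes boundary:yes

n_0=8 n_1=26 n_2=18  [Z2]
∂1: piv[ei,ek,em,ep,eq,ex,ey] rk=7  ker:ik,im,ip,iq,iy,kp,kq,kx,ky,mp,mq,mx,my,pq,px,py,qx,qy,xy
∂2: piv[eik,eip,ekq,ekx,epq,epx,epy,exy,imq,imy,kpq,kpy,kqx,kqy,mqy] rk=15  ker:kxy,pxy,qxy
∂1c = 0
c vs im∂2: reduces to 0 ⇒ boundary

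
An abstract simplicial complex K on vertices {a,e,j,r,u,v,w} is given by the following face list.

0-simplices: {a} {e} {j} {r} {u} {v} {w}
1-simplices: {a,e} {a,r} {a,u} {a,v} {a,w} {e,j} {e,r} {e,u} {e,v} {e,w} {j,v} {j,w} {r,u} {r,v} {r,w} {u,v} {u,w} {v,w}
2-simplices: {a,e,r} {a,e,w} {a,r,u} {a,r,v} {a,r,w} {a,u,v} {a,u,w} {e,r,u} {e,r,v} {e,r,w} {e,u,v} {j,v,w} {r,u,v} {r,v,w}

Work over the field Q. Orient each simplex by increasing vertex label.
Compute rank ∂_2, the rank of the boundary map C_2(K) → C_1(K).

n_0=7 n_1=18 n_2=14  [Q]
∂1: piv[ae,ar,au,av,aw,ej] rk=6  ker:er,eu,ev,ew,jv,jw,ru,rv,rw,uv,uw,vw
∂2: piv[aer,aew,aru,arv,arw,auv,auw,eru,erv,jvw,rvw] rk=11  ker:erw,euv,ruv
rk∂_2=11

rank∂_2=11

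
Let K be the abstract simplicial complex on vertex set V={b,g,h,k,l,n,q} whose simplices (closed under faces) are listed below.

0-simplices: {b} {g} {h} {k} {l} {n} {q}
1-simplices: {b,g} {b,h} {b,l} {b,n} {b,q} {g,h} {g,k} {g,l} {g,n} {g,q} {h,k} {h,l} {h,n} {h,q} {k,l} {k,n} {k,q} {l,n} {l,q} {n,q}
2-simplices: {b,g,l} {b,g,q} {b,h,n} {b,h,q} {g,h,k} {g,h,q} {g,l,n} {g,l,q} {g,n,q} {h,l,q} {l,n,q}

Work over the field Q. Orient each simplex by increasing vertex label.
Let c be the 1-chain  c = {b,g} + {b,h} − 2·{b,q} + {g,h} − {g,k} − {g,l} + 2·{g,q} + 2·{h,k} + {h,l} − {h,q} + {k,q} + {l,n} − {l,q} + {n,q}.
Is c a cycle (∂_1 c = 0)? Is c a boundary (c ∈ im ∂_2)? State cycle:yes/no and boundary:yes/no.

n_0=7 n_1=20 n_2=11  [Q]
∂1: piv[bg,bh,bl,bn,bq,gk] rk=6  ker:gh,gl,gn,gq,hk,hl,hn,hq,kl,kn,kq,ln,lq,nq
∂2: piv[bgl,bgq,bhn,bhq,ghk,ghq,gln,glq,gnq,hlq] rk=10  ker:lnq
∂1c = 0
c vs im∂2: residual ≠ 0 ⇒ not boundary

cycle:yes boundary:no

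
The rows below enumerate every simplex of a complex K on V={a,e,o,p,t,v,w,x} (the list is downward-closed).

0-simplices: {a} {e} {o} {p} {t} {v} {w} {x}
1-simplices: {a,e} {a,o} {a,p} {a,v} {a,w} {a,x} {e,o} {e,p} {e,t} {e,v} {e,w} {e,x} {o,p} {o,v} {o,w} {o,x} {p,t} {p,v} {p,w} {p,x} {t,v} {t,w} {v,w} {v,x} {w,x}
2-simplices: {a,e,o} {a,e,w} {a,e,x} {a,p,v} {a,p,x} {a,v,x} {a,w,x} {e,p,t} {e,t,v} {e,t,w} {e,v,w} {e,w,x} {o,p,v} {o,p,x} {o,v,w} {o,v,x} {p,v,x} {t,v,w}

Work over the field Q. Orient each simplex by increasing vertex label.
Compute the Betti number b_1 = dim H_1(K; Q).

b_1=4

n_0=8 n_1=25 n_2=18  [Q]
∂1: piv[ae,ao,ap,av,aw,ax,et] rk=7  ker:eo,ep,ev,ew,ex,op,ov,ow,ox,pt,pv,pw,px,tv,tw,vw,vx,wx
∂2: piv[aeo,aew,aex,apv,apx,avx,awx,ept,etv,etw,evw,opv,opx,ovw] rk=14  ker:ewx,ovx,pvx,tvw
b_1=(25−7)−14=4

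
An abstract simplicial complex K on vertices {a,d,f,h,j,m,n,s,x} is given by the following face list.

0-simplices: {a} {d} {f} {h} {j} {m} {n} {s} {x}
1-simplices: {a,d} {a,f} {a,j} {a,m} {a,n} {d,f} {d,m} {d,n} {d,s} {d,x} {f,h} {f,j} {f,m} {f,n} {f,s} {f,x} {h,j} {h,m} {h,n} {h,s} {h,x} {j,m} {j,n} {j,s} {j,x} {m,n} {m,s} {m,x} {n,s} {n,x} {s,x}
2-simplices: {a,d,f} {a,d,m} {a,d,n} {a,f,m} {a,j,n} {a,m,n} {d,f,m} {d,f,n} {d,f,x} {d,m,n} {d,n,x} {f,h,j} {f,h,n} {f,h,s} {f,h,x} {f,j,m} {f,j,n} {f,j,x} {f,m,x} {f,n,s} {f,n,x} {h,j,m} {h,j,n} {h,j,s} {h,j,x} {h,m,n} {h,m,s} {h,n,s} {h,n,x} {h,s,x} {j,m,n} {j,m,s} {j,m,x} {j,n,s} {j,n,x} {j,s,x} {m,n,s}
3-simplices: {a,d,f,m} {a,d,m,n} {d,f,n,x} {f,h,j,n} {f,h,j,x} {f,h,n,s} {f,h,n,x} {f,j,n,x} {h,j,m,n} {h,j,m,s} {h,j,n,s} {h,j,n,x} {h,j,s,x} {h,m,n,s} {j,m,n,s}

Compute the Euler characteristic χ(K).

n_0=9 n_1=31 n_2=37 n_3=15
χ=+9−31+37−15=0

χ(K)=0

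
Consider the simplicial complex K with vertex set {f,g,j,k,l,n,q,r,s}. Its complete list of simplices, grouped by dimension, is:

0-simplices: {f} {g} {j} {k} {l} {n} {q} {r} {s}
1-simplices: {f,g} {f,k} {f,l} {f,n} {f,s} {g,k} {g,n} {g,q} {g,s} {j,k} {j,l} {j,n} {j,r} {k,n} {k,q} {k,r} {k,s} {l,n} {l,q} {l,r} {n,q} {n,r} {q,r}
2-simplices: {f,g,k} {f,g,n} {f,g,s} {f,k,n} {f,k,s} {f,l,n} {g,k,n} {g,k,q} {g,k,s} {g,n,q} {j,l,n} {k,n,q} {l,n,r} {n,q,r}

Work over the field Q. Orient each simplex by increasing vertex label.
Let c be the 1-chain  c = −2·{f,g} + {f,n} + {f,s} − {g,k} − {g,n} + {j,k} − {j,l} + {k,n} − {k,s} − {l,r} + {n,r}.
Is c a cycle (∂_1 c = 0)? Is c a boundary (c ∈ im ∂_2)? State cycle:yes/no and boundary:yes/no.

cycle:yes boundary:no

n_0=9 n_1=23 n_2=14  [Q]
∂1: piv[fg,fk,fl,fn,fs,gq,jk,jr] rk=8  ker:gk,gn,gs,jl,jn,kn,kq,kr,ks,ln,lq,lr,nq,nr,qr
∂2: piv[fgk,fgn,fgs,fkn,fks,fln,gkq,gnq,jln,lnr,nqr] rk=11  ker:gkn,gks,knq
∂1c = 0
c vs im∂2: residual ≠ 0 ⇒ not boundary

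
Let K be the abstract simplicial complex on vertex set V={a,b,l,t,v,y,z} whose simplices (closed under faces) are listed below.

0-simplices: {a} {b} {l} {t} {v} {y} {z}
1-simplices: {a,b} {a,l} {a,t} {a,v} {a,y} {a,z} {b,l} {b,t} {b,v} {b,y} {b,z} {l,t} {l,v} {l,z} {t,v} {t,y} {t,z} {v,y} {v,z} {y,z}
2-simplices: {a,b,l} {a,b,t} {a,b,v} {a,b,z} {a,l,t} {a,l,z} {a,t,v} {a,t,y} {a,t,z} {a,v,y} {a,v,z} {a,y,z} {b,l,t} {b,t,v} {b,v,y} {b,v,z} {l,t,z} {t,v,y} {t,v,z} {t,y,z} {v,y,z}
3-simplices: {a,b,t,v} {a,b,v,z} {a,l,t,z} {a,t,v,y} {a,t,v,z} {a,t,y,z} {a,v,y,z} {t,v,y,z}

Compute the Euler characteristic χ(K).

χ(K)=0

n_0=7 n_1=20 n_2=21 n_3=8
χ=+7−20+21−8=0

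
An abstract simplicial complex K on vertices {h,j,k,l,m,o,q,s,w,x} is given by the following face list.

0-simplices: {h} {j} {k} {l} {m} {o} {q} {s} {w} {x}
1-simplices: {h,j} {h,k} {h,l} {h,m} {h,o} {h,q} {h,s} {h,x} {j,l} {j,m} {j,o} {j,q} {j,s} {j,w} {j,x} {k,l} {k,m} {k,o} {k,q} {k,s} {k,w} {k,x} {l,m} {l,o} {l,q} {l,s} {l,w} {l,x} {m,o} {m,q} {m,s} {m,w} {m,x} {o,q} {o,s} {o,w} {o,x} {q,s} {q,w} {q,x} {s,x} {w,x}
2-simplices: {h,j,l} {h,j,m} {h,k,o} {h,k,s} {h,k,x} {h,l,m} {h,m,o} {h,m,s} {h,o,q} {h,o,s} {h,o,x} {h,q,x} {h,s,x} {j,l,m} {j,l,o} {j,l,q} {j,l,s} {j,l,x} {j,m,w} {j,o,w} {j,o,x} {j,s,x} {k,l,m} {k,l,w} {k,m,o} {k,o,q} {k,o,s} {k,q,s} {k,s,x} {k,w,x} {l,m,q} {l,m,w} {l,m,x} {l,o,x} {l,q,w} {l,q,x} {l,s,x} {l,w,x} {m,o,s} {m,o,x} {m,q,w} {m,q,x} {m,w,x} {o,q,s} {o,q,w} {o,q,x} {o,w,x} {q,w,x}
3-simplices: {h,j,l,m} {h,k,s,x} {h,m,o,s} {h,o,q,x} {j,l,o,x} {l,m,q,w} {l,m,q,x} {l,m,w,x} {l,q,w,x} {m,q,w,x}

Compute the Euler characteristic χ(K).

n_0=10 n_1=42 n_2=48 n_3=10
χ=+10−42+48−10=6

χ(K)=6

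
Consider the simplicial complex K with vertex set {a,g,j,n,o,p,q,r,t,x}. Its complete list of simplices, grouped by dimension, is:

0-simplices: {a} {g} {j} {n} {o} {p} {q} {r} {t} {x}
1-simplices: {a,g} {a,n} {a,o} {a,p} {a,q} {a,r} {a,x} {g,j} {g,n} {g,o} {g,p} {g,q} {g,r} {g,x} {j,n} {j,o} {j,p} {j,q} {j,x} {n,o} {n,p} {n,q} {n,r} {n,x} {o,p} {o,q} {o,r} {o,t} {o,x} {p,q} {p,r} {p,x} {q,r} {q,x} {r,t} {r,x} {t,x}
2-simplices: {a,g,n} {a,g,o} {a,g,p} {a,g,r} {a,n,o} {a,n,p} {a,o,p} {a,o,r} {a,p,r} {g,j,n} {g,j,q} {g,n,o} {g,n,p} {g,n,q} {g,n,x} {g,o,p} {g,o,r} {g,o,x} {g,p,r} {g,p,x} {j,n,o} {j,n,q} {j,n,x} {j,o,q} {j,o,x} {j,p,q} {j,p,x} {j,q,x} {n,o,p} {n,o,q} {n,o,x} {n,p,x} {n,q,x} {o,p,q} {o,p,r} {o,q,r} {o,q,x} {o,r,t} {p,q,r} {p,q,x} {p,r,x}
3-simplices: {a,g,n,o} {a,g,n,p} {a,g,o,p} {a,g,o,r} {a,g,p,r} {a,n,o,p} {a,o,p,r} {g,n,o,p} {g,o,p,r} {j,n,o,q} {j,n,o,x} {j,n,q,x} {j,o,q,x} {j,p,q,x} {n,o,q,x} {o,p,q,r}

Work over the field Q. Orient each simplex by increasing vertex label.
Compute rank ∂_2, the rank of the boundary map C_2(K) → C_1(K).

n_0=10 n_1=37 n_2=41 n_3=16  [Q]
∂1: piv[ag,an,ao,ap,aq,ar,ax,gj,ot] rk=9  ker:gn,go,gp,gq,gr,gx,jn,jo,jp,jq,jx,no,np,nq,nr,nx,op,oq,or,ox,pq,pr,px,qr,qx,rt,rx,tx
∂2: piv[agn,ago,agp,agr,ano,anp,aop,aor,apr,gjn,gjq,gnq,gnx,gox,gpx,jno,jnx,joq,jpq,jpx,jqx,oqr,ort,prx] rk=24  ker:gno,gnp,gop,gor,gpr,jnq,jox,nop,noq,nox,npx,nqx,opq,opr,oqx,pqr,pqx
∂3: piv[agno,agnp,agop,agor,agpr,anop,aopr,jnoq,jnox,jnqx,joqx,jpqx,opqr] rk=13  ker:gnop,gopr,noqx
rk∂_2=24

rank∂_2=24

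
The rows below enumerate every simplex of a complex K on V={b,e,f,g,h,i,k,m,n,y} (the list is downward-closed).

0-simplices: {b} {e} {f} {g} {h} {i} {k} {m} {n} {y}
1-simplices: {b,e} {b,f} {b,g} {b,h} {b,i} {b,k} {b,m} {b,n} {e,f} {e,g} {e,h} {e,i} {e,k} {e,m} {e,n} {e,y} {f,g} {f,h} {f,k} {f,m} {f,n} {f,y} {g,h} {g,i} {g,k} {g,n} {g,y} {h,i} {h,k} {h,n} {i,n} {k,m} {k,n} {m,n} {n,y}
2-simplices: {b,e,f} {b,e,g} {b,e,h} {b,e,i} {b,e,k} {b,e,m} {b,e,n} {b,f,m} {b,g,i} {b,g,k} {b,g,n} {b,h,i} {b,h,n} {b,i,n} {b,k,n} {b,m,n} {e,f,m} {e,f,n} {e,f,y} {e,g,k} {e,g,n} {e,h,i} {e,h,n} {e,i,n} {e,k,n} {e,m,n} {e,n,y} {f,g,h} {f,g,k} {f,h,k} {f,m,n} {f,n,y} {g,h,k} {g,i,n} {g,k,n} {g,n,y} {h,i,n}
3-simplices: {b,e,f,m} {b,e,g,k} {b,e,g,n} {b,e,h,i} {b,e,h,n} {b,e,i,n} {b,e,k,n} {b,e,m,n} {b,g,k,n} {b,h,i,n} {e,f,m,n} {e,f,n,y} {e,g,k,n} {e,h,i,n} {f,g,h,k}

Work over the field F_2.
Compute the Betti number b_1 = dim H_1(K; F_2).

b_1=3

n_0=10 n_1=35 n_2=37 n_3=15  [Z2]
∂1: piv[be,bf,bg,bh,bi,bk,bm,bn,ey] rk=9  ker:ef,eg,eh,ei,ek,em,en,fg,fh,fk,fm,fn,fy,gh,gi,gk,gn,gy,hi,hk,hn,in,km,kn,mn,ny
∂2: piv[bef,beg,beh,bei,bek,bem,ben,bfm,bgi,bgk,bgn,bhi,bhn,bin,bkn,bmn,efn,efy,eny,fgh,fgk,fhk,gny] rk=23  ker:efm,egk,egn,ehi,ehn,ein,ekn,emn,fmn,fny,ghk,gin,gkn,hin
∂3: piv[befm,begk,begn,behi,behn,bein,bekn,bemn,bgkn,bhin,efmn,efny,fghk] rk=13  ker:egkn,ehin
b_1=(35−9)−23=3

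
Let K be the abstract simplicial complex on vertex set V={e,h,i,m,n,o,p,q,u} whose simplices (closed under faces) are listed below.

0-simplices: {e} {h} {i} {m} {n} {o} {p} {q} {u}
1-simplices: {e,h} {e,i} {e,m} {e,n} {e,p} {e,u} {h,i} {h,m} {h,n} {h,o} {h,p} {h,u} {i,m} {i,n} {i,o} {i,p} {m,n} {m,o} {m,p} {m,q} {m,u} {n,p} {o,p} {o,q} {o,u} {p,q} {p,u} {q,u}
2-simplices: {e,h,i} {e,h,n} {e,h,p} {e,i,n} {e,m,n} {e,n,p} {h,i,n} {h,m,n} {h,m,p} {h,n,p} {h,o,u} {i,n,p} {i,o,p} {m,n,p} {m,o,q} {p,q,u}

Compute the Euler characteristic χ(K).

χ(K)=-3

n_0=9 n_1=28 n_2=16
χ=+9−28+16=-3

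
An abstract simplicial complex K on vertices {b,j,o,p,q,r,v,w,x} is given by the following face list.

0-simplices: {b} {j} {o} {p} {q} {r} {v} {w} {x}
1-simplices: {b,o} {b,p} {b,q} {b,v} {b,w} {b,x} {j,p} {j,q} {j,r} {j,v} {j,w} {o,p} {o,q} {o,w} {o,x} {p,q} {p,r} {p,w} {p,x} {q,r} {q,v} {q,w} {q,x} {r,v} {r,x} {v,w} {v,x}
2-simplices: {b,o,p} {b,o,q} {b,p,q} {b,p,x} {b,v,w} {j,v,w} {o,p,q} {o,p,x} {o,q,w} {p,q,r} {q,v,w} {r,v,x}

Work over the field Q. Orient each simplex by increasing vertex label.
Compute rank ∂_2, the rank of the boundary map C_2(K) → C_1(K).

rank∂_2=11

n_0=9 n_1=27 n_2=12  [Q]
∂1: piv[bo,bp,bq,bv,bw,bx,jp,jr] rk=8  ker:jq,jv,jw,op,oq,ow,ox,pq,pr,pw,px,qr,qv,qw,qx,rv,rx,vw,vx
∂2: piv[bop,boq,bpq,bpx,bvw,jvw,opx,oqw,pqr,qvw,rvx] rk=11  ker:opq
rk∂_2=11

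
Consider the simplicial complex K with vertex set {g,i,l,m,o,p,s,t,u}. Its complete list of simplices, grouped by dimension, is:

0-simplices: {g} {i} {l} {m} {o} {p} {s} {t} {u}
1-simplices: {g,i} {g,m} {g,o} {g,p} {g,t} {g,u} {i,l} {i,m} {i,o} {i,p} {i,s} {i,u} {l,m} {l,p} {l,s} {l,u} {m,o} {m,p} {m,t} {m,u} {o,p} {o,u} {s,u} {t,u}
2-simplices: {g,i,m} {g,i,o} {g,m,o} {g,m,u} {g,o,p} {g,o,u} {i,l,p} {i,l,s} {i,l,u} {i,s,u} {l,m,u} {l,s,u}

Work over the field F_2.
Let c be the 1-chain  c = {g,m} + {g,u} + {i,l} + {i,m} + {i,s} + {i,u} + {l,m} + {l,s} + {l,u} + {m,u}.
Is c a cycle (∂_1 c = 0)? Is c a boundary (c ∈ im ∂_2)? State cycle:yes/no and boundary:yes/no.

cycle:yes boundary:no

n_0=9 n_1=24 n_2=12  [Z2]
∂1: piv[gi,gm,go,gp,gt,gu,il,is] rk=8  ker:im,io,ip,iu,lm,lp,ls,lu,mo,mp,mt,mu,op,ou,su,tu
∂2: piv[gim,gio,gmo,gmu,gop,gou,ilp,ils,ilu,isu,lmu] rk=11  ker:lsu
∂1c = 0
c vs im∂2: residual ≠ 0 ⇒ not boundary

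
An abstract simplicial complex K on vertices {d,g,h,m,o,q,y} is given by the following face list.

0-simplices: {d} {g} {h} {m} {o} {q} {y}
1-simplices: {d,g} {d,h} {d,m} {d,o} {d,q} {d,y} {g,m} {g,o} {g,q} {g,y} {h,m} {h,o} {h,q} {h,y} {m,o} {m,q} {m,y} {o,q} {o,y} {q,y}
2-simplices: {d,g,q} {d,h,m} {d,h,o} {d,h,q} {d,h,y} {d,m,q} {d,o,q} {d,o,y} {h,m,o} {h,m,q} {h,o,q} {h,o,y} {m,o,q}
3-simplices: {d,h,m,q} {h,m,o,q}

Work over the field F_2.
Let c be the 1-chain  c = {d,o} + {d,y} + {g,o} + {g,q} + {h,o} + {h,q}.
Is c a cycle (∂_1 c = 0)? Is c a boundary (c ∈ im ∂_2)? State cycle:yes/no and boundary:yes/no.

n_0=7 n_1=20 n_2=13 n_3=2  [Z2]
∂1: piv[dg,dh,dm,do,dq,dy] rk=6  ker:gm,go,gq,gy,hm,ho,hq,hy,mo,mq,my,oq,oy,qy
∂2: piv[dgq,dhm,dho,dhq,dhy,dmq,doq,doy,hmo] rk=9  ker:hmq,hoq,hoy,moq
∂3: piv[dhmq,hmoq] rk=2
∂1c = {o} + {y}

cycle:no boundary:no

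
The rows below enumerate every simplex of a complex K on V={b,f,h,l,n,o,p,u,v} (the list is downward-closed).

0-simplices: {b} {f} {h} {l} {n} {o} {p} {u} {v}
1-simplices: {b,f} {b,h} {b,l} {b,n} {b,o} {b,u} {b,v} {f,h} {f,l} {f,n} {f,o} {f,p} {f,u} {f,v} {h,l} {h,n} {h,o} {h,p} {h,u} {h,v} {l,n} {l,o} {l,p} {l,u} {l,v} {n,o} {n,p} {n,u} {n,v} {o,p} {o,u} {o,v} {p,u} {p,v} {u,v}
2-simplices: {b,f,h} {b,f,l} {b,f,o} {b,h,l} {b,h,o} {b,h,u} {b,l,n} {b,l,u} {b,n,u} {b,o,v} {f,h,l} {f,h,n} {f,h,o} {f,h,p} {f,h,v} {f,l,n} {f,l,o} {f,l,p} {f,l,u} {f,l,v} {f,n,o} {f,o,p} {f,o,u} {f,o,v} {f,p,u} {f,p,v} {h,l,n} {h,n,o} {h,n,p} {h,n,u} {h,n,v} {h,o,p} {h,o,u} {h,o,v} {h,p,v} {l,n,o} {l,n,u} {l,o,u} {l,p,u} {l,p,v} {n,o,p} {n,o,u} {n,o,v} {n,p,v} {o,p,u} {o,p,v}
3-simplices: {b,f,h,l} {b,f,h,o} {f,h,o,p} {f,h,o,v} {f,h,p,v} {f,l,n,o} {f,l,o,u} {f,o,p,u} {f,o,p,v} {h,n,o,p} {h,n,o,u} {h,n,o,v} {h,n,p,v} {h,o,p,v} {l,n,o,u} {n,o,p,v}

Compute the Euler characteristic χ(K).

χ(K)=4

n_0=9 n_1=35 n_2=46 n_3=16
χ=+9−35+46−16=4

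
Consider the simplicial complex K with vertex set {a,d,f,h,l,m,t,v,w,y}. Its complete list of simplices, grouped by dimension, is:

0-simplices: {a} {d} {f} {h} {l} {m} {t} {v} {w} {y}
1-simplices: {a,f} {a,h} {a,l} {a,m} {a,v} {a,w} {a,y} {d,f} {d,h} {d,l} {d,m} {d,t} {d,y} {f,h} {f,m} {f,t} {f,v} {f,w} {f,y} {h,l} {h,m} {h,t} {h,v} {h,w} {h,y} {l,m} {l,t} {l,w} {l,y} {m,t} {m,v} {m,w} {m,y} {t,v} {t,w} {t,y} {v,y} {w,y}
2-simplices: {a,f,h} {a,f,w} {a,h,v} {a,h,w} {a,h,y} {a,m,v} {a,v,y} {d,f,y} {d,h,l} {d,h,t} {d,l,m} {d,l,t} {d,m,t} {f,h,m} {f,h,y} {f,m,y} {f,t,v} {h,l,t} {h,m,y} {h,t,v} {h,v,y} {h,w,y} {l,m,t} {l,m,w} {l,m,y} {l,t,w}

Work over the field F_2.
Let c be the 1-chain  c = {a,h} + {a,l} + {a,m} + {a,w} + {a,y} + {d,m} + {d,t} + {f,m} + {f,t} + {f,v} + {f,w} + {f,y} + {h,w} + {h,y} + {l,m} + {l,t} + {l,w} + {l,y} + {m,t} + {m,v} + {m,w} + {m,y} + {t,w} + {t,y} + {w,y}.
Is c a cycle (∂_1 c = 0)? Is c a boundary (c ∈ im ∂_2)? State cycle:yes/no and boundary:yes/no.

n_0=10 n_1=38 n_2=26  [Z2]
∂1: piv[af,ah,al,am,av,aw,ay,df,dt] rk=9  ker:dh,dl,dm,dy,fh,fm,ft,fv,fw,fy,hl,hm,ht,hv,hw,hy,lm,lt,lw,ly,mt,mv,mw,my,tv,tw,ty,vy,wy
∂2: piv[afh,afw,ahv,ahw,ahy,amv,avy,dfy,dhl,dht,dlm,dlt,dmt,fhm,fhy,fmy,ftv,htv,hwy,lmw,lmy,ltw] rk=22  ker:hlt,hmy,hvy,lmt
∂1c = {a} + {f} + {h} + {l} + {w} + {y}

cycle:no boundary:no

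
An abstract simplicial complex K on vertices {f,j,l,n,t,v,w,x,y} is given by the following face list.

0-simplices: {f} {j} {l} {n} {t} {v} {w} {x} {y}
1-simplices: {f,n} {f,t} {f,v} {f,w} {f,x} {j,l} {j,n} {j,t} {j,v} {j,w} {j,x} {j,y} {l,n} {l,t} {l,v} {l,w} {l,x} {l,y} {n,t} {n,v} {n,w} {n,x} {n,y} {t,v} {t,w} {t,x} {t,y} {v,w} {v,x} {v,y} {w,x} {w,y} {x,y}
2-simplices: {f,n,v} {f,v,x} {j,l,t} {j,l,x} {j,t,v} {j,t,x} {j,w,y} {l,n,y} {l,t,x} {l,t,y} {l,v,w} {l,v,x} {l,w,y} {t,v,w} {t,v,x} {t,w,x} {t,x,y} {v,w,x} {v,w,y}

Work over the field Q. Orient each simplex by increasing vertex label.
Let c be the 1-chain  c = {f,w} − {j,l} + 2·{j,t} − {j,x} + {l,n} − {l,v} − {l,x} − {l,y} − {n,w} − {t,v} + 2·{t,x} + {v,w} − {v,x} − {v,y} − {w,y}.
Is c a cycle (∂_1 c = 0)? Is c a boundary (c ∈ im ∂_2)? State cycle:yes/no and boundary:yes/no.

n_0=9 n_1=33 n_2=19  [Q]
∂1: piv[fn,ft,fv,fw,fx,jl,jn,jy] rk=8  ker:jt,jv,jw,jx,ln,lt,lv,lw,lx,ly,nt,nv,nw,nx,ny,tv,tw,tx,ty,vw,vx,vy,wx,wy,xy
∂2: piv[fnv,fvx,jlt,jlx,jtv,jtx,jwy,lny,lty,lvw,lvx,lwy,tvw,tvx,twx,txy,vwy] rk=17  ker:ltx,vwx
∂1c = −{f} + {l} + 2·{n} + {t} − {v} + 2·{w} − {x} − 3·{y}

cycle:no boundary:no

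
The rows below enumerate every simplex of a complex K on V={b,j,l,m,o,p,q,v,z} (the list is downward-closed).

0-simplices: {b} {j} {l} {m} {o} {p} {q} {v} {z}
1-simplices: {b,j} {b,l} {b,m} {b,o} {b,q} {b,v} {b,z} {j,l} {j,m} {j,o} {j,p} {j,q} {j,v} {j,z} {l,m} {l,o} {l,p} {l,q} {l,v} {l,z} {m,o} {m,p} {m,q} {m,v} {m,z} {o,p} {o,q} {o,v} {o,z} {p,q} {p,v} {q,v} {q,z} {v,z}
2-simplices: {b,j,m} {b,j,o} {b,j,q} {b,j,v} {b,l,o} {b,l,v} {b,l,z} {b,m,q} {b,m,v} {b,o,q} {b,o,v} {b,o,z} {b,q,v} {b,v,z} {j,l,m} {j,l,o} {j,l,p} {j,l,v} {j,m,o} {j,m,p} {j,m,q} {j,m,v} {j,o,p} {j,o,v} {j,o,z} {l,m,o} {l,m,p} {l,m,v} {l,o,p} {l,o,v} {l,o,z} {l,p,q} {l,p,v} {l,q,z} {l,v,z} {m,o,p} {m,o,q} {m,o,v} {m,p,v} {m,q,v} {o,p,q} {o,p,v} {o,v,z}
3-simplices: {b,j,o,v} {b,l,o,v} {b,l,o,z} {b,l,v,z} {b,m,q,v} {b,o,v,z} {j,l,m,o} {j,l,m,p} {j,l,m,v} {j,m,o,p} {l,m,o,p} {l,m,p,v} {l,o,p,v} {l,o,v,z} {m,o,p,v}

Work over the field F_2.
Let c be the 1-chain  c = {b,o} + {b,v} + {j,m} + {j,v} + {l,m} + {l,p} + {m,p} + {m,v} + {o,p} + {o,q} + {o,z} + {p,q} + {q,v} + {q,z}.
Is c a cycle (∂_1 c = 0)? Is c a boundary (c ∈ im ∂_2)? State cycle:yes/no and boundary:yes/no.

n_0=9 n_1=34 n_2=43 n_3=15  [Z2]
∂1: piv[bj,bl,bm,bo,bq,bv,bz,jp] rk=8  ker:jl,jm,jo,jq,jv,jz,lm,lo,lp,lq,lv,lz,mo,mp,mq,mv,mz,op,oq,ov,oz,pq,pv,qv,qz,vz
∂2: piv[bjm,bjo,bjq,bjv,blo,blv,blz,bmq,bmv,boq,bov,boz,bqv,bvz,jlm,jlo,jlp,jmo,jmp,jop,joz,lpq,lpv,lqz,opq] rk=25  ker:jlv,jmq,jmv,jov,lmo,lmp,lmv,lop,lov,loz,lvz,mop,moq,mov,mpv,mqv,opv,ovz
∂3: piv[bjov,blov,bloz,blvz,bmqv,bovz,jlmo,jlmp,jlmv,jmop,lmop,lmpv,lopv,mopv] rk=14  ker:lovz
∂1c = 0
c vs im∂2: reduces to 0 ⇒ boundary

cycle:yes boundary:yes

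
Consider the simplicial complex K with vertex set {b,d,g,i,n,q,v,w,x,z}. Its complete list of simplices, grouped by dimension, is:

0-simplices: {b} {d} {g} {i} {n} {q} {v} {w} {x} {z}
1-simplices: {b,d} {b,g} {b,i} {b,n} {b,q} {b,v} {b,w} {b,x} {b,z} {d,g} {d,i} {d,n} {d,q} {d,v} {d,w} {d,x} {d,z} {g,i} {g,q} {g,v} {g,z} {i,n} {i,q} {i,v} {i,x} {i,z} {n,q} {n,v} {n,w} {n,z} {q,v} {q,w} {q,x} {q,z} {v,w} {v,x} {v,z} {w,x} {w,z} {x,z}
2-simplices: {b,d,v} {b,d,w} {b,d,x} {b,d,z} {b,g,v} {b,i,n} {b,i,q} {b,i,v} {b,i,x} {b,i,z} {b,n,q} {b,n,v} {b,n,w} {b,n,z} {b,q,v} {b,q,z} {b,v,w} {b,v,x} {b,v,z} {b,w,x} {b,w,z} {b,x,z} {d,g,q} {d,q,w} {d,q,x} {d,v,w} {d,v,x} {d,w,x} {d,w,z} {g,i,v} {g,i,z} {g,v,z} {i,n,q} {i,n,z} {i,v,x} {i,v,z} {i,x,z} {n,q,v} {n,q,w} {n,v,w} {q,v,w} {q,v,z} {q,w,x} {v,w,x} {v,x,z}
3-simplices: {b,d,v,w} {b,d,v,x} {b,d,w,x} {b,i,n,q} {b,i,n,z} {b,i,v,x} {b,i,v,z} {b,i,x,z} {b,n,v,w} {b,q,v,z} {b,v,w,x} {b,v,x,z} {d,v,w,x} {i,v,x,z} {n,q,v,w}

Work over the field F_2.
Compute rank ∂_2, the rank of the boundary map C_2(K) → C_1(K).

n_0=10 n_1=40 n_2=45 n_3=15  [Z2]
∂1: piv[bd,bg,bi,bn,bq,bv,bw,bx,bz] rk=9  ker:dg,di,dn,dq,dv,dw,dx,dz,gi,gq,gv,gz,in,iq,iv,ix,iz,nq,nv,nw,nz,qv,qw,qx,qz,vw,vx,vz,wx,wz,xz
∂2: piv[bdv,bdw,bdx,bdz,bgv,bin,biq,biv,bix,biz,bnq,bnv,bnw,bnz,bqv,bqz,bvw,bvx,bvz,bwx,bwz,bxz,dgq,dqw,dqx,giv,giz,nqw] rk=28  ker:dvw,dvx,dwx,dwz,gvz,inq,inz,ivx,ivz,ixz,nqv,nvw,qvw,qvz,qwx,vwx,vxz
∂3: piv[bdvw,bdvx,bdwx,binq,binz,bivx,bivz,bixz,bnvw,bqvz,bvwx,bvxz,nqvw] rk=13  ker:dvwx,ivxz
rk∂_2=28

rank∂_2=28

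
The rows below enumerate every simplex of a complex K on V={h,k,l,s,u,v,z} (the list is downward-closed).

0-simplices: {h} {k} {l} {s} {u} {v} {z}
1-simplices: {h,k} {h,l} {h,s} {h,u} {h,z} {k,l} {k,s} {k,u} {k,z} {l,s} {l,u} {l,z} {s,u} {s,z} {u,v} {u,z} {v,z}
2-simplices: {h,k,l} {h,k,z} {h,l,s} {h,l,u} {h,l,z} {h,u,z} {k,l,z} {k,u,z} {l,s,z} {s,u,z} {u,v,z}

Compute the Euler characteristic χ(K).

χ(K)=1

n_0=7 n_1=17 n_2=11
χ=+7−17+11=1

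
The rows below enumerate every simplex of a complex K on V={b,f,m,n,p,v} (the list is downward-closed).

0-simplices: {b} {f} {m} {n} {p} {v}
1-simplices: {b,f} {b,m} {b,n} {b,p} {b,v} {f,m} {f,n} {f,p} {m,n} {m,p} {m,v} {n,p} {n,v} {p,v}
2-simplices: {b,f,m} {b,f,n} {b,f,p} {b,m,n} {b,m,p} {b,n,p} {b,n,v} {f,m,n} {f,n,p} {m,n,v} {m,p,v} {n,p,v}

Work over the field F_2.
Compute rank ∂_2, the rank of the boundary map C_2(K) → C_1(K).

n_0=6 n_1=14 n_2=12  [Z2]
∂1: piv[bf,bm,bn,bp,bv] rk=5  ker:fm,fn,fp,mn,mp,mv,np,nv,pv
∂2: piv[bfm,bfn,bfp,bmn,bmp,bnp,bnv,mnv,mpv] rk=9  ker:fmn,fnp,npv
rk∂_2=9

rank∂_2=9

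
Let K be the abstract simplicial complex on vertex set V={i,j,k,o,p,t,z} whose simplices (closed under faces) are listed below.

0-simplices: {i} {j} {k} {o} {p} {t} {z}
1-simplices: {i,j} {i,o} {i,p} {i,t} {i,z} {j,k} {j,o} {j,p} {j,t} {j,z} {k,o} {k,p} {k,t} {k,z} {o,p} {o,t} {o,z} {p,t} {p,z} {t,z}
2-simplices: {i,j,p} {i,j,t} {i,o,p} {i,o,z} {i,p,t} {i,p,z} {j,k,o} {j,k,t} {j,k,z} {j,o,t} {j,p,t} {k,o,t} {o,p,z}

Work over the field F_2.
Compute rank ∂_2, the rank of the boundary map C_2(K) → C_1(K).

rank∂_2=10

n_0=7 n_1=20 n_2=13  [Z2]
∂1: piv[ij,io,ip,it,iz,jk] rk=6  ker:jo,jp,jt,jz,ko,kp,kt,kz,op,ot,oz,pt,pz,tz
∂2: piv[ijp,ijt,iop,ioz,ipt,ipz,jko,jkt,jkz,jot] rk=10  ker:jpt,kot,opz
rk∂_2=10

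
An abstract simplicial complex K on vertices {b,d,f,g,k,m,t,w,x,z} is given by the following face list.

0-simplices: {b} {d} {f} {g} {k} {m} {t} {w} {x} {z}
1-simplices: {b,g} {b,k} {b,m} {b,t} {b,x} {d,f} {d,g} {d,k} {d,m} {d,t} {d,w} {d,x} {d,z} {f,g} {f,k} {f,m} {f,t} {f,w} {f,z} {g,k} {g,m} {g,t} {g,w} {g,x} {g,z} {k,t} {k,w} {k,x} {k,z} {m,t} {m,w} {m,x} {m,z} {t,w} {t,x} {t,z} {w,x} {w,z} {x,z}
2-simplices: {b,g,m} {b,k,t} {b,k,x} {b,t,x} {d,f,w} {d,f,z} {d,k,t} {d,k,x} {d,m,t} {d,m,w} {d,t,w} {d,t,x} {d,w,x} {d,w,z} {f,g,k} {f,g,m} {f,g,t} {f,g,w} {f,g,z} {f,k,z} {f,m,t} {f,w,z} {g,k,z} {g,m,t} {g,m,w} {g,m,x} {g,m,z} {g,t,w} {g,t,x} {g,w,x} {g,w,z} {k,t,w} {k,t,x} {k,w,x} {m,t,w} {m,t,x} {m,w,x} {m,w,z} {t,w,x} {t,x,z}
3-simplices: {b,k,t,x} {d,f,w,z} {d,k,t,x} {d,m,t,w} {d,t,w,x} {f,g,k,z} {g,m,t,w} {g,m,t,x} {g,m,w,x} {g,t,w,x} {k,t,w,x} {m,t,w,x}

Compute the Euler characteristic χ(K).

n_0=10 n_1=39 n_2=40 n_3=12
χ=+10−39+40−12=-1

χ(K)=-1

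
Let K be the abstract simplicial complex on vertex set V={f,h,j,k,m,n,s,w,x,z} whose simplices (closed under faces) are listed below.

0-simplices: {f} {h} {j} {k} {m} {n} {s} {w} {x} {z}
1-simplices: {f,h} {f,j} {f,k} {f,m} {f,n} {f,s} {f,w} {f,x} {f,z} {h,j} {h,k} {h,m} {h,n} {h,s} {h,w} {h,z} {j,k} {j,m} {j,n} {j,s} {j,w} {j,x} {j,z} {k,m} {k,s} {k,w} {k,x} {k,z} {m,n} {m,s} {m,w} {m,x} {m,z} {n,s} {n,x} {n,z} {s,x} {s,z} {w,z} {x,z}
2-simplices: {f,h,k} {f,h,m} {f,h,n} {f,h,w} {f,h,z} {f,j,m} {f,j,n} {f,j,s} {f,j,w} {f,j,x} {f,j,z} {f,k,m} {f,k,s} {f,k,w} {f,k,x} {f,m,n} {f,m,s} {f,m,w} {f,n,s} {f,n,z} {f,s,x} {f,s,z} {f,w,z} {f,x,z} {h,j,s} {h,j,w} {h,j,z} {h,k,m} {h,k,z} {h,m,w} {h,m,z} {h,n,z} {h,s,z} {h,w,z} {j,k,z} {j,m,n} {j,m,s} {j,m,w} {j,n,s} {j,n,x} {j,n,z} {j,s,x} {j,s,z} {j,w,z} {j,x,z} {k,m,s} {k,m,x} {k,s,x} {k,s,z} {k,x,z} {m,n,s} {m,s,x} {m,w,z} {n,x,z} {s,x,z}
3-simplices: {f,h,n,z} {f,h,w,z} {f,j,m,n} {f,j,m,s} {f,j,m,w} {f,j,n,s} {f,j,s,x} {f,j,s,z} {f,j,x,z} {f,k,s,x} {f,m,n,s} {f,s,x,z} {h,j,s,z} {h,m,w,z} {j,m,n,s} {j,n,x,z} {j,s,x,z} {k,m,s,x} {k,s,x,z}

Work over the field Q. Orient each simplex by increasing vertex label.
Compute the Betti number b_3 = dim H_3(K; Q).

b_3=2

n_0=10 n_1=40 n_2=55 n_3=19  [Q]
∂1: piv[fh,fj,fk,fm,fn,fs,fw,fx,fz] rk=9  ker:hj,hk,hm,hn,hs,hw,hz,jk,jm,jn,js,jw,jx,jz,km,ks,kw,kx,kz,mn,ms,mw,mx,mz,ns,nx,nz,sx,sz,wz,xz
∂2: piv[fhk,fhm,fhn,fhw,fhz,fjm,fjn,fjs,fjw,fjx,fjz,fkm,fks,fkw,fkx,fmn,fms,fmw,fns,fnz,fsx,fsz,fwz,fxz,hjs,hjw,hkz,hmz,jkz,jnx,kmx] rk=31  ker:hjz,hkm,hmw,hnz,hsz,hwz,jmn,jms,jmw,jns,jnz,jsx,jsz,jwz,jxz,kms,ksx,ksz,kxz,mns,msx,mwz,nxz,sxz
∂3: piv[fhnz,fhwz,fjmn,fjms,fjmw,fjns,fjsx,fjsz,fjxz,fksx,fmns,fsxz,hjsz,hmwz,jnxz,kmsx,ksxz] rk=17  ker:jmns,jsxz
b_3=(19−17)−0=2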